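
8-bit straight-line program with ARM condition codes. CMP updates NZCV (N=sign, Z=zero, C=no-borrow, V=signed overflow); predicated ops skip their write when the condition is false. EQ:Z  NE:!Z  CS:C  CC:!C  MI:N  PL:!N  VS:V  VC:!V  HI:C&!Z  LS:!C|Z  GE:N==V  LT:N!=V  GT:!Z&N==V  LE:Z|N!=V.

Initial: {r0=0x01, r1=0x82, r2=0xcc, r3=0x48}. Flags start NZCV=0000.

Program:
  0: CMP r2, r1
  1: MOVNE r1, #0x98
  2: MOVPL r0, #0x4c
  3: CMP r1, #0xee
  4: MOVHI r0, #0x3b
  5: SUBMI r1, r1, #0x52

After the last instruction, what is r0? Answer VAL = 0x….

0: ✓ CMP  NZCV=0010
1: ✓ MOVNE  r1←0x98
2: ✓ MOVPL  r0←0x4c
3: ✓ CMP  NZCV=1000
4: · MOVHI
5: ✓ SUBMI  r1←0x46

VAL = 0x4c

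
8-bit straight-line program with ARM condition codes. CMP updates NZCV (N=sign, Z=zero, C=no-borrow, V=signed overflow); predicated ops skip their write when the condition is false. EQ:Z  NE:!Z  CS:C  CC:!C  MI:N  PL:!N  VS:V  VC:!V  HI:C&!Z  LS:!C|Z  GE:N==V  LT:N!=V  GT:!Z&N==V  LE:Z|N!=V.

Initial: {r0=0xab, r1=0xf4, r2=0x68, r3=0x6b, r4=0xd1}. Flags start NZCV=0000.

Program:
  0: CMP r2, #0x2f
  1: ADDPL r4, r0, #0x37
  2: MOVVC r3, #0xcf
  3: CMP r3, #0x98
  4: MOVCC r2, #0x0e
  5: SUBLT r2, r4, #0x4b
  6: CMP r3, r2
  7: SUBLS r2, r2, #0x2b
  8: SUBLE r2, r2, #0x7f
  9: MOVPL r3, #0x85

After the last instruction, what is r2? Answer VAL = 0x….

VAL = 0xe9

[0] flags=0010 → (cmp)
[1] flags=0010 PL?T → r4=0xe2
[2] flags=0010 VC?T → r3=0xcf
[3] flags=0010 → (cmp)
[4] flags=0010 CC?F → skip
[5] flags=0010 LT?F → skip
[6] flags=0011 → (cmp)
[7] flags=0011 LS?F → skip
[8] flags=0011 LE?T → r2=0xe9
[9] flags=0011 PL?T → r3=0x85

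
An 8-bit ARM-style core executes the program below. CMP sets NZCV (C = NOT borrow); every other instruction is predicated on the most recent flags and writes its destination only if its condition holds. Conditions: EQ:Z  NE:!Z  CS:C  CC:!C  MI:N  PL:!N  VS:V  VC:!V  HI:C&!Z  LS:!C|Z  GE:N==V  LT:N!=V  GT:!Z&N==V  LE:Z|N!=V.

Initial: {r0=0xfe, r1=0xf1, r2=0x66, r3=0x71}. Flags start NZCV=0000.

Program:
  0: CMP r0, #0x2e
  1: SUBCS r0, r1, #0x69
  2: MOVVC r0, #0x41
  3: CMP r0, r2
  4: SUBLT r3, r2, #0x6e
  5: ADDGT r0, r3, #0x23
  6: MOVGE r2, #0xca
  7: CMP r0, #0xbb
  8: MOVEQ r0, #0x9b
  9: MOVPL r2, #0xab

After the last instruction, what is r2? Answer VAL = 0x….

VAL = 0x66

0: ✓ CMP  NZCV=1010
1: ✓ SUBCS  r0←0x88
2: ✓ MOVVC  r0←0x41
3: ✓ CMP  NZCV=1000
4: ✓ SUBLT  r3←0xf8
5: · ADDGT
6: · MOVGE
7: ✓ CMP  NZCV=1001
8: · MOVEQ
9: · MOVPL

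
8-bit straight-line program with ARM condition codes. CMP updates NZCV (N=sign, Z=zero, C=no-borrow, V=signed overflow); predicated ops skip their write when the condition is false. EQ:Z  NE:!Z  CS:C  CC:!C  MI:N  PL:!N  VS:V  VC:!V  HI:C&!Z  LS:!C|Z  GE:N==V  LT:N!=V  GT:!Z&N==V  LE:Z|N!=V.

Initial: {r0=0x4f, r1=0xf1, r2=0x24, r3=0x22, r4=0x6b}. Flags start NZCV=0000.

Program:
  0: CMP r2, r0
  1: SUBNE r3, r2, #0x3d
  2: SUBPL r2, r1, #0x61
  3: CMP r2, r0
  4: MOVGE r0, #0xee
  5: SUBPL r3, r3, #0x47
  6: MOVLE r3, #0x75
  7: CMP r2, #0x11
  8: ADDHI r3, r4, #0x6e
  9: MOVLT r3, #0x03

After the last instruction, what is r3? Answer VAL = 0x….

VAL = 0xd9

0: ✓ CMP  NZCV=1000
1: ✓ SUBNE  r3←0xe7
2: · SUBPL
3: ✓ CMP  NZCV=1000
4: · MOVGE
5: · SUBPL
6: ✓ MOVLE  r3←0x75
7: ✓ CMP  NZCV=0010
8: ✓ ADDHI  r3←0xd9
9: · MOVLT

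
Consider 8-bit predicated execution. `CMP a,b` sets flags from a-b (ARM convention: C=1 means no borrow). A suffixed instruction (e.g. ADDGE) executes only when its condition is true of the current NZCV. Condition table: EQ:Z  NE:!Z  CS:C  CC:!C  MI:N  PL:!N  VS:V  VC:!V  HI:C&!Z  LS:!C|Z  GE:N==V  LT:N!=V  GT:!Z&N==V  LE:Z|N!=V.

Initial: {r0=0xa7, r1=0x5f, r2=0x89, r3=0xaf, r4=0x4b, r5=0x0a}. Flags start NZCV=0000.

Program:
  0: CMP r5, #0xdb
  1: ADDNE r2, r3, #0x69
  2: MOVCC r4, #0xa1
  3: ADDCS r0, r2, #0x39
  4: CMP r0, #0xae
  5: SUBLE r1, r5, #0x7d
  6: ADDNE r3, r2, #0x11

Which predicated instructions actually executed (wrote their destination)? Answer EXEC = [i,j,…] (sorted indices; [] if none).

EXEC = [1,2,5,6]

[0] flags=0000 → (cmp)
[1] flags=0000 NE?T → r2=0x18
[2] flags=0000 CC?T → r4=0xa1
[3] flags=0000 CS?F → skip
[4] flags=1000 → (cmp)
[5] flags=1000 LE?T → r1=0x8d
[6] flags=1000 NE?T → r3=0x29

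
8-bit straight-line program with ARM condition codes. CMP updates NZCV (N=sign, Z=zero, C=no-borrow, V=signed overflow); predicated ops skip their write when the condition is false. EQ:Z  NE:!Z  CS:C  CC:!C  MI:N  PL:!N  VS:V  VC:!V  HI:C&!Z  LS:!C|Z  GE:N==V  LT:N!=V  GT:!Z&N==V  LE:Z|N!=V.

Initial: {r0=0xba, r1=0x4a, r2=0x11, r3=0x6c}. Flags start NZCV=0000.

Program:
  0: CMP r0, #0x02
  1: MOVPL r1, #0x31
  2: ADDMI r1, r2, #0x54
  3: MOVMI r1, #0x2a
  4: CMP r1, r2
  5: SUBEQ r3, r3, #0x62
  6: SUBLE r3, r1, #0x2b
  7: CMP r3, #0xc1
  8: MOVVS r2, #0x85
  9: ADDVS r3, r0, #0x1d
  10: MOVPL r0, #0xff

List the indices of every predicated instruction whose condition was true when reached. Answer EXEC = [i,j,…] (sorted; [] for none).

0: ✓ CMP  NZCV=1010
1: · MOVPL
2: ✓ ADDMI  r1←0x65
3: ✓ MOVMI  r1←0x2a
4: ✓ CMP  NZCV=0010
5: · SUBEQ
6: · SUBLE
7: ✓ CMP  NZCV=1001
8: ✓ MOVVS  r2←0x85
9: ✓ ADDVS  r3←0xd7
10: · MOVPL

EXEC = [2,3,8,9]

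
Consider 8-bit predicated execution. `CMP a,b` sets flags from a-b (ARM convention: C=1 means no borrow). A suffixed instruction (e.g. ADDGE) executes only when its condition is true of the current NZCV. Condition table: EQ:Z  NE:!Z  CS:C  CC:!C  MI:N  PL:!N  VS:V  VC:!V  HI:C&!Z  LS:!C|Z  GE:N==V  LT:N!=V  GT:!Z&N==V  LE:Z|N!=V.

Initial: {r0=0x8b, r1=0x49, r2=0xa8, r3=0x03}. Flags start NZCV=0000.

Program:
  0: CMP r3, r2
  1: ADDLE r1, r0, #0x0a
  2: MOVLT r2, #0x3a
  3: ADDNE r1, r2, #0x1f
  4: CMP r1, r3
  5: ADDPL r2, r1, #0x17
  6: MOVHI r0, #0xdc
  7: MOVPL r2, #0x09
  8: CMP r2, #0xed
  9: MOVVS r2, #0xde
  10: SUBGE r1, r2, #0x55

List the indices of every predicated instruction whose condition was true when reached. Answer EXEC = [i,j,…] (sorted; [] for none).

EXEC = [3,6]

[0] flags=0000 → (cmp)
[1] flags=0000 LE?F → skip
[2] flags=0000 LT?F → skip
[3] flags=0000 NE?T → r1=0xc7
[4] flags=1010 → (cmp)
[5] flags=1010 PL?F → skip
[6] flags=1010 HI?T → r0=0xdc
[7] flags=1010 PL?F → skip
[8] flags=1000 → (cmp)
[9] flags=1000 VS?F → skip
[10] flags=1000 GE?F → skip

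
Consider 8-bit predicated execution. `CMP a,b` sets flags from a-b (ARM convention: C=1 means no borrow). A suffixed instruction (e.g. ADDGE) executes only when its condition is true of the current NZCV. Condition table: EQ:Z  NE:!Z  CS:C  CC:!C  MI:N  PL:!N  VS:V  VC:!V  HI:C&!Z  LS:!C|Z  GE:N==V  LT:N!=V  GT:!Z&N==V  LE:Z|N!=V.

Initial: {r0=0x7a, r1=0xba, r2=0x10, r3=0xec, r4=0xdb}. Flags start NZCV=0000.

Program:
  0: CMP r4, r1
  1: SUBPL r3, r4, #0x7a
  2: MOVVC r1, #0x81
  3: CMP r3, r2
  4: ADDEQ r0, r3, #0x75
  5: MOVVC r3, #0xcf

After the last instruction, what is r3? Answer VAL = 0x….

0: ✓ CMP  NZCV=0010
1: ✓ SUBPL  r3←0x61
2: ✓ MOVVC  r1←0x81
3: ✓ CMP  NZCV=0010
4: · ADDEQ
5: ✓ MOVVC  r3←0xcf

VAL = 0xcf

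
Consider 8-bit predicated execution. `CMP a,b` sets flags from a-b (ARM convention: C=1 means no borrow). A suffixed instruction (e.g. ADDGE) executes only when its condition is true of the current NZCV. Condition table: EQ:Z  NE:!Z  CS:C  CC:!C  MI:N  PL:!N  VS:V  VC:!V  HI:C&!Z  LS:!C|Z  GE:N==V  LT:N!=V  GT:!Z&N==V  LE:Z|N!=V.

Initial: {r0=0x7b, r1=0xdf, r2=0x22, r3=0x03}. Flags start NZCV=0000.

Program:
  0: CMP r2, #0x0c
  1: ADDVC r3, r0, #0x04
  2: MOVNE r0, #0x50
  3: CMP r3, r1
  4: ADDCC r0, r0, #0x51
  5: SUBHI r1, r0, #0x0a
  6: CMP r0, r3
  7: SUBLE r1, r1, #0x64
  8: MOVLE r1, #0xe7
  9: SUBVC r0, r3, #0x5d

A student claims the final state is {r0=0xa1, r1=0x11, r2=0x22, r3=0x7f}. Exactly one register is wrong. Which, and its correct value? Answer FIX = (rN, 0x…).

FIX = (r1, 0xe7)

[0] flags=0010 → (cmp)
[1] flags=0010 VC?T → r3=0x7f
[2] flags=0010 NE?T → r0=0x50
[3] flags=1001 → (cmp)
[4] flags=1001 CC?T → r0=0xa1
[5] flags=1001 HI?F → skip
[6] flags=0011 → (cmp)
[7] flags=0011 LE?T → r1=0x7b
[8] flags=0011 LE?T → r1=0xe7
[9] flags=0011 VC?F → skip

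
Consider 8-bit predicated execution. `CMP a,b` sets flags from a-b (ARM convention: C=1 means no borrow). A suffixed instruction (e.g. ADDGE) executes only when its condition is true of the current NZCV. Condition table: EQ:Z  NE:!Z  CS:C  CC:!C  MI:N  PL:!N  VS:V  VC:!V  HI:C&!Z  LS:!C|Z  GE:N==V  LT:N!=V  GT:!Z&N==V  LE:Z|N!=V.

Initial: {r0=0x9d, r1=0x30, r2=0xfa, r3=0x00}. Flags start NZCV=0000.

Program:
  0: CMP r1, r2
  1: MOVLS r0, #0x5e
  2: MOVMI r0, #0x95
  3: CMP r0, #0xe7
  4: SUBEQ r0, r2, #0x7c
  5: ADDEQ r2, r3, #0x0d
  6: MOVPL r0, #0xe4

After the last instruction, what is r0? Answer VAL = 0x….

VAL = 0xe4

0: ✓ CMP  NZCV=0000
1: ✓ MOVLS  r0←0x5e
2: · MOVMI
3: ✓ CMP  NZCV=0000
4: · SUBEQ
5: · ADDEQ
6: ✓ MOVPL  r0←0xe4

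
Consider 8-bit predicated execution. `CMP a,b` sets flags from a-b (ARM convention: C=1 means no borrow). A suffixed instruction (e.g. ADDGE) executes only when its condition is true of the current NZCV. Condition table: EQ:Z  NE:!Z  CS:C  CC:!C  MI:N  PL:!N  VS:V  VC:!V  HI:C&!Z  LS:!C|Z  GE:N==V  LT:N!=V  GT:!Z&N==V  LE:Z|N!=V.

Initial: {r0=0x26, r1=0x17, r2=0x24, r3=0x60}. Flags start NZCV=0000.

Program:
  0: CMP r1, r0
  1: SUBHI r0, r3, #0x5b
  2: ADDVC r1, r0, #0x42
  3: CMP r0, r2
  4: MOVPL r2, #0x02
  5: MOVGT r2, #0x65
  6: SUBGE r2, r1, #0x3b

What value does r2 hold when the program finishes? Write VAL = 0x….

[0] flags=1000 → (cmp)
[1] flags=1000 HI?F → skip
[2] flags=1000 VC?T → r1=0x68
[3] flags=0010 → (cmp)
[4] flags=0010 PL?T → r2=0x02
[5] flags=0010 GT?T → r2=0x65
[6] flags=0010 GE?T → r2=0x2d

VAL = 0x2d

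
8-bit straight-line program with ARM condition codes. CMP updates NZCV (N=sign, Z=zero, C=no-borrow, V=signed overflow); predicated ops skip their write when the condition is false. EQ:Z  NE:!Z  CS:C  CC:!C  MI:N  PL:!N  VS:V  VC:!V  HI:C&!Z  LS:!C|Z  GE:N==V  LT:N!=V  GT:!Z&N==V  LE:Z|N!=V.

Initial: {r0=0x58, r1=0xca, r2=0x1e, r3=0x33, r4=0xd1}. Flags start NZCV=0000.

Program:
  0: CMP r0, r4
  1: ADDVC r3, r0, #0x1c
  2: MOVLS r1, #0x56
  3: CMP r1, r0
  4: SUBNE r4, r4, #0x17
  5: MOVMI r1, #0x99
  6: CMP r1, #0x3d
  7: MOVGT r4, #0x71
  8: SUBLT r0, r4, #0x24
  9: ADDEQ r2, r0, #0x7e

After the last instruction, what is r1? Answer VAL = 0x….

VAL = 0x99

[0] flags=1001 → (cmp)
[1] flags=1001 VC?F → skip
[2] flags=1001 LS?T → r1=0x56
[3] flags=1000 → (cmp)
[4] flags=1000 NE?T → r4=0xba
[5] flags=1000 MI?T → r1=0x99
[6] flags=0011 → (cmp)
[7] flags=0011 GT?F → skip
[8] flags=0011 LT?T → r0=0x96
[9] flags=0011 EQ?F → skip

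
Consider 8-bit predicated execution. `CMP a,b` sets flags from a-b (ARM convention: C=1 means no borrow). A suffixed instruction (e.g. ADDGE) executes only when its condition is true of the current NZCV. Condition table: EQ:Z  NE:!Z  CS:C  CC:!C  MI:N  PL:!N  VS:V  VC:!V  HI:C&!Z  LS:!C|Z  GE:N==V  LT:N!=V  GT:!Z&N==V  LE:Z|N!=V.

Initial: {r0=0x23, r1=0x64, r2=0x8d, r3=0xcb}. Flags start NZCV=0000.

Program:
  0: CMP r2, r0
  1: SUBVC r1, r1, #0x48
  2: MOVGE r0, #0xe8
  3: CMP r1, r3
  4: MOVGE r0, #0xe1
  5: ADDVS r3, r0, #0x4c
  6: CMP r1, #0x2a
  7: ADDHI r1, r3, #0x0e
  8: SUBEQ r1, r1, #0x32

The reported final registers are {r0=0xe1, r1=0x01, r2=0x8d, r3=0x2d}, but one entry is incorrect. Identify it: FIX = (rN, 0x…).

FIX = (r1, 0x3b)

0: ✓ CMP  NZCV=0011
1: · SUBVC
2: · MOVGE
3: ✓ CMP  NZCV=1001
4: ✓ MOVGE  r0←0xe1
5: ✓ ADDVS  r3←0x2d
6: ✓ CMP  NZCV=0010
7: ✓ ADDHI  r1←0x3b
8: · SUBEQ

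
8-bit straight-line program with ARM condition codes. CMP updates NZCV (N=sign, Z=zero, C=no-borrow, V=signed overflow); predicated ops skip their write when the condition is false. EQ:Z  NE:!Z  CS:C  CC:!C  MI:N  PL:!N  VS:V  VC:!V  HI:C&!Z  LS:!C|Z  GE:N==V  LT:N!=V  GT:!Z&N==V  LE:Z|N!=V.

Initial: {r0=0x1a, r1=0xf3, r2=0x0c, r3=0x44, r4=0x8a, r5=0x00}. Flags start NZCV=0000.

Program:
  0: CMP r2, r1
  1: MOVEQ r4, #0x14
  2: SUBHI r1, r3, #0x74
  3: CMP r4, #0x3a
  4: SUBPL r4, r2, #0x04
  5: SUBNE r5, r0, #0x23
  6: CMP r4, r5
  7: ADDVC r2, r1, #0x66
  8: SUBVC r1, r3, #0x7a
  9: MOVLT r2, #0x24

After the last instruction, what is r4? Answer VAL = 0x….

0: ✓ CMP  NZCV=0000
1: · MOVEQ
2: · SUBHI
3: ✓ CMP  NZCV=0011
4: ✓ SUBPL  r4←0x08
5: ✓ SUBNE  r5←0xf7
6: ✓ CMP  NZCV=0000
7: ✓ ADDVC  r2←0x59
8: ✓ SUBVC  r1←0xca
9: · MOVLT

VAL = 0x08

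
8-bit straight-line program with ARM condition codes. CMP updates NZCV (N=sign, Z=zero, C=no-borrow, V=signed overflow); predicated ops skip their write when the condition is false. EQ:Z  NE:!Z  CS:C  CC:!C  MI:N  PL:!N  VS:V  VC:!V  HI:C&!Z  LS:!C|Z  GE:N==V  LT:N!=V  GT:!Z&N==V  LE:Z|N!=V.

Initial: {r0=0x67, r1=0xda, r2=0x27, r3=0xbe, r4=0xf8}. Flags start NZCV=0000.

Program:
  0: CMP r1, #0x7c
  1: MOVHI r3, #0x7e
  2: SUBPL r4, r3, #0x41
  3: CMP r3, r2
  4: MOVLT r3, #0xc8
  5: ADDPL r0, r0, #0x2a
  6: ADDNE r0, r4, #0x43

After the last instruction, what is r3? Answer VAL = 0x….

VAL = 0x7e

0: ✓ CMP  NZCV=0011
1: ✓ MOVHI  r3←0x7e
2: ✓ SUBPL  r4←0x3d
3: ✓ CMP  NZCV=0010
4: · MOVLT
5: ✓ ADDPL  r0←0x91
6: ✓ ADDNE  r0←0x80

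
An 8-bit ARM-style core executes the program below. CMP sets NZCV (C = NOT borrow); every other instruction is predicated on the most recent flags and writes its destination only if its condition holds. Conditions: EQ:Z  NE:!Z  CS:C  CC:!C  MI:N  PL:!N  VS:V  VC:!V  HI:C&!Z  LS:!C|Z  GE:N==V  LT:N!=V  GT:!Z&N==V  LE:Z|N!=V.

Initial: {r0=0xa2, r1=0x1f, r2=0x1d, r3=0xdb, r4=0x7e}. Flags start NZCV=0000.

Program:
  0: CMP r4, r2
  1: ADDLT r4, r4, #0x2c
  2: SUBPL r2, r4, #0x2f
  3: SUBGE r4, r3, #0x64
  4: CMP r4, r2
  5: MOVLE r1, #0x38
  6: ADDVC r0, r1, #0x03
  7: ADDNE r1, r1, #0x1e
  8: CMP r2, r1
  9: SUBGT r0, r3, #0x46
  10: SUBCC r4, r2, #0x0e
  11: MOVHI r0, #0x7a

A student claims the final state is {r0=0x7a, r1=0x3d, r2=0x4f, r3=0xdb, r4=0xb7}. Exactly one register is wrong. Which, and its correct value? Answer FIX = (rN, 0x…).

FIX = (r4, 0x77)

[0] flags=0010 → (cmp)
[1] flags=0010 LT?F → skip
[2] flags=0010 PL?T → r2=0x4f
[3] flags=0010 GE?T → r4=0x77
[4] flags=0010 → (cmp)
[5] flags=0010 LE?F → skip
[6] flags=0010 VC?T → r0=0x22
[7] flags=0010 NE?T → r1=0x3d
[8] flags=0010 → (cmp)
[9] flags=0010 GT?T → r0=0x95
[10] flags=0010 CC?F → skip
[11] flags=0010 HI?T → r0=0x7a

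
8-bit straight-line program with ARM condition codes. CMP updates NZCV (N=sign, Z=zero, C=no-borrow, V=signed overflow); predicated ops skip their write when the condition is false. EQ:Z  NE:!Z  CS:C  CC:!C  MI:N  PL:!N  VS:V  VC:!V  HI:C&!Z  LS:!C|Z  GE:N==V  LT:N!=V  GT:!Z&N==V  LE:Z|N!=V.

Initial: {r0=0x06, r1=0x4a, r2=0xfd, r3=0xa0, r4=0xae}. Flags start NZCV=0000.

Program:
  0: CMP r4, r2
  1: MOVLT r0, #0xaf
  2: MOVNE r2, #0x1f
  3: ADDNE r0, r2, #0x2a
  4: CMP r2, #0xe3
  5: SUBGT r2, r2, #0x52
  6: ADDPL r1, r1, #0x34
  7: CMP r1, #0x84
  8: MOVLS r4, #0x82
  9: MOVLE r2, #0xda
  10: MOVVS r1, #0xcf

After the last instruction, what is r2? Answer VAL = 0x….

VAL = 0xcd

[0] flags=1000 → (cmp)
[1] flags=1000 LT?T → r0=0xaf
[2] flags=1000 NE?T → r2=0x1f
[3] flags=1000 NE?T → r0=0x49
[4] flags=0000 → (cmp)
[5] flags=0000 GT?T → r2=0xcd
[6] flags=0000 PL?T → r1=0x7e
[7] flags=1001 → (cmp)
[8] flags=1001 LS?T → r4=0x82
[9] flags=1001 LE?F → skip
[10] flags=1001 VS?T → r1=0xcf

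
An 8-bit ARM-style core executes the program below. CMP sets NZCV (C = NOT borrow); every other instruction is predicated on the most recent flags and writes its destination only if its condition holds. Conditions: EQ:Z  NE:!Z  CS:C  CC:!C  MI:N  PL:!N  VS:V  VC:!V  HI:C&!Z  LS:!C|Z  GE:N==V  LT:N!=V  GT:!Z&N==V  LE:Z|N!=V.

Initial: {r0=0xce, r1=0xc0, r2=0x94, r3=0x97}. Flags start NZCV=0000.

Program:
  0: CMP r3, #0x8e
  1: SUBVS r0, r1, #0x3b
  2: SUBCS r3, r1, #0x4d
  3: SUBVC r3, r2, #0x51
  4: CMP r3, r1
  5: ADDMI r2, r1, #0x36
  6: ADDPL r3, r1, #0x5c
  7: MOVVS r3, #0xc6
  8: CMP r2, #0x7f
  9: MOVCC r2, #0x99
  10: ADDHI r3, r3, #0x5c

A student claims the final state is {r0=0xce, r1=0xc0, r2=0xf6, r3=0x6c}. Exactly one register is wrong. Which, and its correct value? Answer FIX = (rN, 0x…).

FIX = (r3, 0x22)

[0] flags=0010 → (cmp)
[1] flags=0010 VS?F → skip
[2] flags=0010 CS?T → r3=0x73
[3] flags=0010 VC?T → r3=0x43
[4] flags=1001 → (cmp)
[5] flags=1001 MI?T → r2=0xf6
[6] flags=1001 PL?F → skip
[7] flags=1001 VS?T → r3=0xc6
[8] flags=0011 → (cmp)
[9] flags=0011 CC?F → skip
[10] flags=0011 HI?T → r3=0x22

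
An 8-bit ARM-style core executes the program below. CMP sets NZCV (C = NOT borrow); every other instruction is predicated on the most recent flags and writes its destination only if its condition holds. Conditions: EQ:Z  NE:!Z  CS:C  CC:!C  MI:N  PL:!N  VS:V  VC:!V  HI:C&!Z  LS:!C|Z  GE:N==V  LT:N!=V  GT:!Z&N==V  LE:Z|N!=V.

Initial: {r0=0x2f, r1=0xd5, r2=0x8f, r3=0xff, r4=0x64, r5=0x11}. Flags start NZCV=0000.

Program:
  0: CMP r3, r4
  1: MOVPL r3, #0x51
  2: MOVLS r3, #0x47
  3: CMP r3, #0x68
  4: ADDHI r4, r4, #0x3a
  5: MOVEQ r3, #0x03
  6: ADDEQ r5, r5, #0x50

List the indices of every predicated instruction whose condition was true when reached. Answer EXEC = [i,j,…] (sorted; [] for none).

EXEC = [4]

0: ✓ CMP  NZCV=1010
1: · MOVPL
2: · MOVLS
3: ✓ CMP  NZCV=1010
4: ✓ ADDHI  r4←0x9e
5: · MOVEQ
6: · ADDEQ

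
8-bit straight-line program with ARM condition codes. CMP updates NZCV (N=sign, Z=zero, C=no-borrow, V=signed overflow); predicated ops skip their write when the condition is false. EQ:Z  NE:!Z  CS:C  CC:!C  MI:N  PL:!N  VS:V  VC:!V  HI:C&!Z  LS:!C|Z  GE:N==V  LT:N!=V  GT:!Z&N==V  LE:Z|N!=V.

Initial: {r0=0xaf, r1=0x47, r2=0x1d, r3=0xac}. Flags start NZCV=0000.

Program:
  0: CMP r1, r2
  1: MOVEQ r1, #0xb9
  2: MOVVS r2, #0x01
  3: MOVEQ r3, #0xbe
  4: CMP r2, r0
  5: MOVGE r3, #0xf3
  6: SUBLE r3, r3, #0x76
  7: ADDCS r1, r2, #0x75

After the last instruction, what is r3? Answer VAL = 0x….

[0] flags=0010 → (cmp)
[1] flags=0010 EQ?F → skip
[2] flags=0010 VS?F → skip
[3] flags=0010 EQ?F → skip
[4] flags=0000 → (cmp)
[5] flags=0000 GE?T → r3=0xf3
[6] flags=0000 LE?F → skip
[7] flags=0000 CS?F → skip

VAL = 0xf3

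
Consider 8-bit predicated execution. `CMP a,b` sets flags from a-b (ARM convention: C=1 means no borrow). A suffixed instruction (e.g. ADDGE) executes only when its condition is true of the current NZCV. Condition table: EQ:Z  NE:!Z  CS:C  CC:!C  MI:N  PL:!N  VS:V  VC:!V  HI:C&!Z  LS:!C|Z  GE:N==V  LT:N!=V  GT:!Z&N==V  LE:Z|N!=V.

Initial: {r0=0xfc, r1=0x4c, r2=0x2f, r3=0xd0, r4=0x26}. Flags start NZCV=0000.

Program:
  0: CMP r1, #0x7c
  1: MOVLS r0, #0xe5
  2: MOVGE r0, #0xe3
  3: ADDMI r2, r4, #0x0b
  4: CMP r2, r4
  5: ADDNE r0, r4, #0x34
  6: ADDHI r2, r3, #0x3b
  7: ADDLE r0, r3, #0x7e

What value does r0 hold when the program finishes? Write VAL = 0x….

VAL = 0x5a

0: ✓ CMP  NZCV=1000
1: ✓ MOVLS  r0←0xe5
2: · MOVGE
3: ✓ ADDMI  r2←0x31
4: ✓ CMP  NZCV=0010
5: ✓ ADDNE  r0←0x5a
6: ✓ ADDHI  r2←0x0b
7: · ADDLE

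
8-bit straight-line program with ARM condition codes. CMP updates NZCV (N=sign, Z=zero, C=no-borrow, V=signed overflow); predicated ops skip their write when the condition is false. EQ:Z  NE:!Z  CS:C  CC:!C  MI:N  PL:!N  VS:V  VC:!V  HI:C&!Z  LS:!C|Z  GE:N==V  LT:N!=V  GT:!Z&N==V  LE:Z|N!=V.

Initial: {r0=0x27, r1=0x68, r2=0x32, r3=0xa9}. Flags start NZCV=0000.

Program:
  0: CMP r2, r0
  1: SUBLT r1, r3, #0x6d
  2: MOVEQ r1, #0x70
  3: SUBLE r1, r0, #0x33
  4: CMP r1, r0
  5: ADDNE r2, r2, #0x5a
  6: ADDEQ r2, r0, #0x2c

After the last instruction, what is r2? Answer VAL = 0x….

VAL = 0x8c

0: ✓ CMP  NZCV=0010
1: · SUBLT
2: · MOVEQ
3: · SUBLE
4: ✓ CMP  NZCV=0010
5: ✓ ADDNE  r2←0x8c
6: · ADDEQ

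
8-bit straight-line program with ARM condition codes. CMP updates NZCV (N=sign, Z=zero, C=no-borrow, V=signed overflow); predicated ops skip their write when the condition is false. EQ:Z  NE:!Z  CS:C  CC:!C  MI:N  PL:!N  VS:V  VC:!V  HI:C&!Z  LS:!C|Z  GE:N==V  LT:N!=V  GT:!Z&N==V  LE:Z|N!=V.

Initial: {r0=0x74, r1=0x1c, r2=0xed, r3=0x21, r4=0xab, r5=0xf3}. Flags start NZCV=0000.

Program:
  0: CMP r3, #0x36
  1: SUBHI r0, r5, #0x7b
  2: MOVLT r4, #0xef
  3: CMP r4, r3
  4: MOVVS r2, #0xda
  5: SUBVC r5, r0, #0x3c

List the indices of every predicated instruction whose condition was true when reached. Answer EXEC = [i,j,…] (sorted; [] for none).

[0] flags=1000 → (cmp)
[1] flags=1000 HI?F → skip
[2] flags=1000 LT?T → r4=0xef
[3] flags=1010 → (cmp)
[4] flags=1010 VS?F → skip
[5] flags=1010 VC?T → r5=0x38

EXEC = [2,5]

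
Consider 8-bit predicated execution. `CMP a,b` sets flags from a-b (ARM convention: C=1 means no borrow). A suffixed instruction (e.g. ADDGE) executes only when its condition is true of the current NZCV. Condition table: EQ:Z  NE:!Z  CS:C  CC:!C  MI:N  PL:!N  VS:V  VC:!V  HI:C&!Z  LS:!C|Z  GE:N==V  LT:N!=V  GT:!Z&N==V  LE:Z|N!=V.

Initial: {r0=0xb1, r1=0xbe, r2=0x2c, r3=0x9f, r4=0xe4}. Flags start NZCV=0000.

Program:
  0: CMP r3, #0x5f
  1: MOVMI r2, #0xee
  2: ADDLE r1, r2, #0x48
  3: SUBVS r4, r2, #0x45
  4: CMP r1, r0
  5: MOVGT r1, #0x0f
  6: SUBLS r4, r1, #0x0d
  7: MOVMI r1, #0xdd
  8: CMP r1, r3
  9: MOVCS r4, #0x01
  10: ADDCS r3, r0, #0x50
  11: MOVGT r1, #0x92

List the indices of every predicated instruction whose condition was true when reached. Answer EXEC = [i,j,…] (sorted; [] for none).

EXEC = [2,3,5,6,7,9,10,11]

[0] flags=0011 → (cmp)
[1] flags=0011 MI?F → skip
[2] flags=0011 LE?T → r1=0x74
[3] flags=0011 VS?T → r4=0xe7
[4] flags=1001 → (cmp)
[5] flags=1001 GT?T → r1=0x0f
[6] flags=1001 LS?T → r4=0x02
[7] flags=1001 MI?T → r1=0xdd
[8] flags=0010 → (cmp)
[9] flags=0010 CS?T → r4=0x01
[10] flags=0010 CS?T → r3=0x01
[11] flags=0010 GT?T → r1=0x92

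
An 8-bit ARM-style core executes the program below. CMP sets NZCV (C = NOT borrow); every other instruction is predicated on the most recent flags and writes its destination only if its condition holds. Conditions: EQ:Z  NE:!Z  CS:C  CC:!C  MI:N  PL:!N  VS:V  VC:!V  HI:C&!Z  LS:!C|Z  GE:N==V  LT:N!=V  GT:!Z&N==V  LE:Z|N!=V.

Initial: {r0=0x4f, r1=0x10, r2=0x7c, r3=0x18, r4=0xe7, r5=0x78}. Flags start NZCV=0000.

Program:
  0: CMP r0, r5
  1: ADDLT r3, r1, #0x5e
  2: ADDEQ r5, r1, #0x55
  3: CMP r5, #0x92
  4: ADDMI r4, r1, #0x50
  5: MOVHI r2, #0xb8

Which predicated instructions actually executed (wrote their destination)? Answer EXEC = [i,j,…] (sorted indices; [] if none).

EXEC = [1,4]

0: ✓ CMP  NZCV=1000
1: ✓ ADDLT  r3←0x6e
2: · ADDEQ
3: ✓ CMP  NZCV=1001
4: ✓ ADDMI  r4←0x60
5: · MOVHI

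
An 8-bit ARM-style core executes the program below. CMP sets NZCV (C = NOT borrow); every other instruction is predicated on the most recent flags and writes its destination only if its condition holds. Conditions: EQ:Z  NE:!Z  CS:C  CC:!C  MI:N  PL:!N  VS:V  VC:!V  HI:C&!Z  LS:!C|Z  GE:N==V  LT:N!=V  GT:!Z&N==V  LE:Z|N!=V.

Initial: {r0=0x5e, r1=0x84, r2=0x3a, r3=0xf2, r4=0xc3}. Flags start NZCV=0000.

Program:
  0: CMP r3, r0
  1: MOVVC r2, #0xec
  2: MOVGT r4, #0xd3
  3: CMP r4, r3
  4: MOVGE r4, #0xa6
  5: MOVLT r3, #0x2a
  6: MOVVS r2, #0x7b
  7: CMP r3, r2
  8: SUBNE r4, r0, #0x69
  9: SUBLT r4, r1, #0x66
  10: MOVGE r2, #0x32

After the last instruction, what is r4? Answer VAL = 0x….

0: ✓ CMP  NZCV=1010
1: ✓ MOVVC  r2←0xec
2: · MOVGT
3: ✓ CMP  NZCV=1000
4: · MOVGE
5: ✓ MOVLT  r3←0x2a
6: · MOVVS
7: ✓ CMP  NZCV=0000
8: ✓ SUBNE  r4←0xf5
9: · SUBLT
10: ✓ MOVGE  r2←0x32

VAL = 0xf5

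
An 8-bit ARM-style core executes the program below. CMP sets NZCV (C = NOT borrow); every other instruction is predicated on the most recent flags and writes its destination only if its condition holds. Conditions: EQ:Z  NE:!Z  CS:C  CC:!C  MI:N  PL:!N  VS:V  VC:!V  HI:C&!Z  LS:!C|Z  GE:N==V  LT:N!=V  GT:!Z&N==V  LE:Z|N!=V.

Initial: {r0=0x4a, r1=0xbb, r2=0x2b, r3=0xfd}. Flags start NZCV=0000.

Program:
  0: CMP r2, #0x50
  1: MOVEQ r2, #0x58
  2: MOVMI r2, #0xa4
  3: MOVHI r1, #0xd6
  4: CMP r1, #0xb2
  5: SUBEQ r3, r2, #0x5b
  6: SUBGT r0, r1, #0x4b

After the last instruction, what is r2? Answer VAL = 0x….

0: ✓ CMP  NZCV=1000
1: · MOVEQ
2: ✓ MOVMI  r2←0xa4
3: · MOVHI
4: ✓ CMP  NZCV=0010
5: · SUBEQ
6: ✓ SUBGT  r0←0x70

VAL = 0xa4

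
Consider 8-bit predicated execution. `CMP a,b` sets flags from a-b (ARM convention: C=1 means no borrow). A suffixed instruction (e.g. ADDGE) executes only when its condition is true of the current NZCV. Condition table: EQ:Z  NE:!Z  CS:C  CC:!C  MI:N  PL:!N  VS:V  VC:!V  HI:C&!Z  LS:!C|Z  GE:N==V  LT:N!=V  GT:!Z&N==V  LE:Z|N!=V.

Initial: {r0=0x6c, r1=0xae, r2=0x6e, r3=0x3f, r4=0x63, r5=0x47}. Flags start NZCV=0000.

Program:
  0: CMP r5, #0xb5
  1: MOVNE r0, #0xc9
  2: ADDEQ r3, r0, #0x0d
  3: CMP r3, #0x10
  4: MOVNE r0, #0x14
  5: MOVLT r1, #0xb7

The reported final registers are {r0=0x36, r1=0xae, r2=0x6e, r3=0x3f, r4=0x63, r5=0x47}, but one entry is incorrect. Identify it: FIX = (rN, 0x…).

[0] flags=1001 → (cmp)
[1] flags=1001 NE?T → r0=0xc9
[2] flags=1001 EQ?F → skip
[3] flags=0010 → (cmp)
[4] flags=0010 NE?T → r0=0x14
[5] flags=0010 LT?F → skip

FIX = (r0, 0x14)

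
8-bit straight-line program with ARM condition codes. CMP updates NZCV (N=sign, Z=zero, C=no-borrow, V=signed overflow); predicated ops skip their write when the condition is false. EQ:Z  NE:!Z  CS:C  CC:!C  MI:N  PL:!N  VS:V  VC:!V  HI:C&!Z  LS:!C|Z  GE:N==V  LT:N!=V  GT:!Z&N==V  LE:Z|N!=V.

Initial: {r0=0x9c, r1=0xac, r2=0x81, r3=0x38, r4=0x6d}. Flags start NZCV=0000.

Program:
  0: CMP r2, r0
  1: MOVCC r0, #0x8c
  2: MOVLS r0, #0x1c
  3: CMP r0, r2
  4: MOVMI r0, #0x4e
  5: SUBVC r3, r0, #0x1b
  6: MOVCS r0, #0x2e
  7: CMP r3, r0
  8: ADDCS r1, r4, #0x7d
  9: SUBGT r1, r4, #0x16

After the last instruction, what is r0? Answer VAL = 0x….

0: ✓ CMP  NZCV=1000
1: ✓ MOVCC  r0←0x8c
2: ✓ MOVLS  r0←0x1c
3: ✓ CMP  NZCV=1001
4: ✓ MOVMI  r0←0x4e
5: · SUBVC
6: · MOVCS
7: ✓ CMP  NZCV=1000
8: · ADDCS
9: · SUBGT

VAL = 0x4e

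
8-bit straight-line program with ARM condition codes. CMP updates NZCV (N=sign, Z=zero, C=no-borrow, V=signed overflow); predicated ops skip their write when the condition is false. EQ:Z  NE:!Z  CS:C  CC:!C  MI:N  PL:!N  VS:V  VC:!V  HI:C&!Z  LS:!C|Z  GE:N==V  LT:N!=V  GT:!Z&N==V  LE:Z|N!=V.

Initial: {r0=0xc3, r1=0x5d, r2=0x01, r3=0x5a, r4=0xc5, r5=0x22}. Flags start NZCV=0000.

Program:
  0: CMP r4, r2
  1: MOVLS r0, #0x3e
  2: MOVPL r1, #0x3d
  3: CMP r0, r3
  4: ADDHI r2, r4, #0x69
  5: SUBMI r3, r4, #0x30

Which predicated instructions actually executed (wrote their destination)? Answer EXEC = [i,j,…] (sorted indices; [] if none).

[0] flags=1010 → (cmp)
[1] flags=1010 LS?F → skip
[2] flags=1010 PL?F → skip
[3] flags=0011 → (cmp)
[4] flags=0011 HI?T → r2=0x2e
[5] flags=0011 MI?F → skip

EXEC = [4]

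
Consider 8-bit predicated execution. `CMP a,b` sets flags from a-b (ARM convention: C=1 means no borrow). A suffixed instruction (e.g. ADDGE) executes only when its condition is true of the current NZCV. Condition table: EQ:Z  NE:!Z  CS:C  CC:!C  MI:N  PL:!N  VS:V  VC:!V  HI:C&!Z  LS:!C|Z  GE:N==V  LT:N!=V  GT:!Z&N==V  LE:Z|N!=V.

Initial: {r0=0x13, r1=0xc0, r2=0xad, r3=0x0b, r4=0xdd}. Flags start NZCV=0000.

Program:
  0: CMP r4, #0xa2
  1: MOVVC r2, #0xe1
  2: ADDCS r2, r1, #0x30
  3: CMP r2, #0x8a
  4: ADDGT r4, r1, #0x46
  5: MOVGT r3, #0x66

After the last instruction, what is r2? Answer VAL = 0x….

VAL = 0xf0

[0] flags=0010 → (cmp)
[1] flags=0010 VC?T → r2=0xe1
[2] flags=0010 CS?T → r2=0xf0
[3] flags=0010 → (cmp)
[4] flags=0010 GT?T → r4=0x06
[5] flags=0010 GT?T → r3=0x66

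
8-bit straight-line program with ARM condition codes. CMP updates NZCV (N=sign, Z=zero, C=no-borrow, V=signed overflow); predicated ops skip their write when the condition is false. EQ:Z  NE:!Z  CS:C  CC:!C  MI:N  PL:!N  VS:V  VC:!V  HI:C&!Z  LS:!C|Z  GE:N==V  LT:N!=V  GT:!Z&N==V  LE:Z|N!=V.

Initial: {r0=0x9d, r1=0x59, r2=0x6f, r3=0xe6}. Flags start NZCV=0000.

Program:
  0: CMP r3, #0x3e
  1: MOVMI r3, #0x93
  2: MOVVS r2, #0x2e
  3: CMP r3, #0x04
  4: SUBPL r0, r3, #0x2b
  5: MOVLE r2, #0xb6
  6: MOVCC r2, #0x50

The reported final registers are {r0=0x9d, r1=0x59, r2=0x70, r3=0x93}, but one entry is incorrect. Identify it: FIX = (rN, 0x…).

FIX = (r2, 0xb6)

[0] flags=1010 → (cmp)
[1] flags=1010 MI?T → r3=0x93
[2] flags=1010 VS?F → skip
[3] flags=1010 → (cmp)
[4] flags=1010 PL?F → skip
[5] flags=1010 LE?T → r2=0xb6
[6] flags=1010 CC?F → skip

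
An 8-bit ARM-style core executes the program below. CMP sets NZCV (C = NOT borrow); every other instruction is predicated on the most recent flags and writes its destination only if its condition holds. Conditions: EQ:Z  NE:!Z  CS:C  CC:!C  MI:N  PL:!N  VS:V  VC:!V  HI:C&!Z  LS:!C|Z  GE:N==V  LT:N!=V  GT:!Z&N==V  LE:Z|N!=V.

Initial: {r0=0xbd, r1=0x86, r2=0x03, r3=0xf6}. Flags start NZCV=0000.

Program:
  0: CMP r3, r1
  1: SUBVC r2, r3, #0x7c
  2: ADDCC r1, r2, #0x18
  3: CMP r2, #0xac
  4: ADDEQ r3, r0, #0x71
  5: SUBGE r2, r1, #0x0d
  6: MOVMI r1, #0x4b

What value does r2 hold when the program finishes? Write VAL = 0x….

0: ✓ CMP  NZCV=0010
1: ✓ SUBVC  r2←0x7a
2: · ADDCC
3: ✓ CMP  NZCV=1001
4: · ADDEQ
5: ✓ SUBGE  r2←0x79
6: ✓ MOVMI  r1←0x4b

VAL = 0x79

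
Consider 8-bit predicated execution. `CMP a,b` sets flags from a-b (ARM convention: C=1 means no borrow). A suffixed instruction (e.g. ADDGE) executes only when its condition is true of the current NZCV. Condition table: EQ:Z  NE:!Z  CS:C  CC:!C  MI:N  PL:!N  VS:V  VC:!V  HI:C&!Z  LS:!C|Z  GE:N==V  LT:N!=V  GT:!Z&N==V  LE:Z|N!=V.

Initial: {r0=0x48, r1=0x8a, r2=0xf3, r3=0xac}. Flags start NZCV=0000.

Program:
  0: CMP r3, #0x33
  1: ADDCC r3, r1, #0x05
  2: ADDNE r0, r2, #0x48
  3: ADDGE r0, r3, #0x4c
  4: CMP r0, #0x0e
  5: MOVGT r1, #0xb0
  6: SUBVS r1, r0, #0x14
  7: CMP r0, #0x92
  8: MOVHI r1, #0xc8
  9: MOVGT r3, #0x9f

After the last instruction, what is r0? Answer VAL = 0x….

VAL = 0x3b

0: ✓ CMP  NZCV=0011
1: · ADDCC
2: ✓ ADDNE  r0←0x3b
3: · ADDGE
4: ✓ CMP  NZCV=0010
5: ✓ MOVGT  r1←0xb0
6: · SUBVS
7: ✓ CMP  NZCV=1001
8: · MOVHI
9: ✓ MOVGT  r3←0x9f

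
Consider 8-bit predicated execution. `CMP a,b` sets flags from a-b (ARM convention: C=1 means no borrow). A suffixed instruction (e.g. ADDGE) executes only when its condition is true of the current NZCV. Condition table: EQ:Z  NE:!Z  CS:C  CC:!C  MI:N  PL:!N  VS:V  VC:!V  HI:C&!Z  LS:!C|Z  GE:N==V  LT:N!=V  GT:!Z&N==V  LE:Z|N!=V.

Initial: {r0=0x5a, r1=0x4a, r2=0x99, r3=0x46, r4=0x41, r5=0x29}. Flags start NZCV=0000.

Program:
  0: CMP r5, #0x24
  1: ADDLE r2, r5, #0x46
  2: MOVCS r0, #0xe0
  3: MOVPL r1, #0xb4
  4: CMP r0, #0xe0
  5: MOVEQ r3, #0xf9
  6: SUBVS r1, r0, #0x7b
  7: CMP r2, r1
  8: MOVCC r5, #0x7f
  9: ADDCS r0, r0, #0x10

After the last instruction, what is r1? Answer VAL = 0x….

[0] flags=0010 → (cmp)
[1] flags=0010 LE?F → skip
[2] flags=0010 CS?T → r0=0xe0
[3] flags=0010 PL?T → r1=0xb4
[4] flags=0110 → (cmp)
[5] flags=0110 EQ?T → r3=0xf9
[6] flags=0110 VS?F → skip
[7] flags=1000 → (cmp)
[8] flags=1000 CC?T → r5=0x7f
[9] flags=1000 CS?F → skip

VAL = 0xb4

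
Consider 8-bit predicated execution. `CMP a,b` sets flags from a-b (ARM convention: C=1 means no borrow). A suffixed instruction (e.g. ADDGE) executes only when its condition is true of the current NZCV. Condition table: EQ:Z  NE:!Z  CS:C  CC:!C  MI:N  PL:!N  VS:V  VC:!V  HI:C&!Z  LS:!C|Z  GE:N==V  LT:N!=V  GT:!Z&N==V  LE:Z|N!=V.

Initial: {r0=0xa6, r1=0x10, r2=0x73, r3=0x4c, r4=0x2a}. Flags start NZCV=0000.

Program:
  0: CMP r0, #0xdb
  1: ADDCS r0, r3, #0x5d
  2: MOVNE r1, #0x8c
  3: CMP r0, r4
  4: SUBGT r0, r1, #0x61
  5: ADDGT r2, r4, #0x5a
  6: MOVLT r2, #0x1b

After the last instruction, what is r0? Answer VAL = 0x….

[0] flags=1000 → (cmp)
[1] flags=1000 CS?F → skip
[2] flags=1000 NE?T → r1=0x8c
[3] flags=0011 → (cmp)
[4] flags=0011 GT?F → skip
[5] flags=0011 GT?F → skip
[6] flags=0011 LT?T → r2=0x1b

VAL = 0xa6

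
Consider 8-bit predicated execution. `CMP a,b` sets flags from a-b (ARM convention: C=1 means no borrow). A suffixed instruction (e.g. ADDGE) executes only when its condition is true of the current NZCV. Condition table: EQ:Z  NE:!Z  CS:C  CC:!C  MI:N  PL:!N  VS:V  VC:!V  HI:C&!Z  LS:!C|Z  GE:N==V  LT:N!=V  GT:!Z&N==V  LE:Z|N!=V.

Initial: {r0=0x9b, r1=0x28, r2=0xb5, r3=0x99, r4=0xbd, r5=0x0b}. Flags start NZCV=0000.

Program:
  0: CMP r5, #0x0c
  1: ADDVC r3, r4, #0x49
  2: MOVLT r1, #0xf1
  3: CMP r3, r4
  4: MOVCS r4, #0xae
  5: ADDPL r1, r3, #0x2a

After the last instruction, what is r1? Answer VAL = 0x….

[0] flags=1000 → (cmp)
[1] flags=1000 VC?T → r3=0x06
[2] flags=1000 LT?T → r1=0xf1
[3] flags=0000 → (cmp)
[4] flags=0000 CS?F → skip
[5] flags=0000 PL?T → r1=0x30

VAL = 0x30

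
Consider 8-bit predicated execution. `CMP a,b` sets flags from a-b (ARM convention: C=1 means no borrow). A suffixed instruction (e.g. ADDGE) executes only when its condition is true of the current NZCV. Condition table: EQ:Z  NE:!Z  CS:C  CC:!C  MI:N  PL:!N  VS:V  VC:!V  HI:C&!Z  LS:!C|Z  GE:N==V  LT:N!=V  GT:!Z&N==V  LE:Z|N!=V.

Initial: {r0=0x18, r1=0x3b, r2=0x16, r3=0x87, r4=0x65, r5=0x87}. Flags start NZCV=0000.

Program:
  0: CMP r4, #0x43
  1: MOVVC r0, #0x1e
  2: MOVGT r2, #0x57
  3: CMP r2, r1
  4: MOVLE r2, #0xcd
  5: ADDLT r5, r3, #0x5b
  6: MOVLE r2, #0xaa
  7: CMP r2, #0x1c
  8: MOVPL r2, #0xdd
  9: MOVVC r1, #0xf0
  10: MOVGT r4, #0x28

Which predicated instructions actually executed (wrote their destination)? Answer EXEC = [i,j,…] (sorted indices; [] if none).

EXEC = [1,2,8,9,10]

0: ✓ CMP  NZCV=0010
1: ✓ MOVVC  r0←0x1e
2: ✓ MOVGT  r2←0x57
3: ✓ CMP  NZCV=0010
4: · MOVLE
5: · ADDLT
6: · MOVLE
7: ✓ CMP  NZCV=0010
8: ✓ MOVPL  r2←0xdd
9: ✓ MOVVC  r1←0xf0
10: ✓ MOVGT  r4←0x28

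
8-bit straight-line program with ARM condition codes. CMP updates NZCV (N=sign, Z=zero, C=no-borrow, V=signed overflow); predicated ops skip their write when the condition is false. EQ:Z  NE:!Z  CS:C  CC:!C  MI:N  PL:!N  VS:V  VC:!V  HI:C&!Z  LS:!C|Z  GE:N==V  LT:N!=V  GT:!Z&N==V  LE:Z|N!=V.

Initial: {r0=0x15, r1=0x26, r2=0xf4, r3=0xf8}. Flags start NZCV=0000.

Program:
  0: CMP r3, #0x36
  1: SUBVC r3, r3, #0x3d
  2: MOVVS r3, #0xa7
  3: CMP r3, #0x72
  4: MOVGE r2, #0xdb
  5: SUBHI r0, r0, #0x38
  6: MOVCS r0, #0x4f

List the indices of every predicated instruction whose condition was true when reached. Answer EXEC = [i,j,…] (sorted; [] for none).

0: ✓ CMP  NZCV=1010
1: ✓ SUBVC  r3←0xbb
2: · MOVVS
3: ✓ CMP  NZCV=0011
4: · MOVGE
5: ✓ SUBHI  r0←0xdd
6: ✓ MOVCS  r0←0x4f

EXEC = [1,5,6]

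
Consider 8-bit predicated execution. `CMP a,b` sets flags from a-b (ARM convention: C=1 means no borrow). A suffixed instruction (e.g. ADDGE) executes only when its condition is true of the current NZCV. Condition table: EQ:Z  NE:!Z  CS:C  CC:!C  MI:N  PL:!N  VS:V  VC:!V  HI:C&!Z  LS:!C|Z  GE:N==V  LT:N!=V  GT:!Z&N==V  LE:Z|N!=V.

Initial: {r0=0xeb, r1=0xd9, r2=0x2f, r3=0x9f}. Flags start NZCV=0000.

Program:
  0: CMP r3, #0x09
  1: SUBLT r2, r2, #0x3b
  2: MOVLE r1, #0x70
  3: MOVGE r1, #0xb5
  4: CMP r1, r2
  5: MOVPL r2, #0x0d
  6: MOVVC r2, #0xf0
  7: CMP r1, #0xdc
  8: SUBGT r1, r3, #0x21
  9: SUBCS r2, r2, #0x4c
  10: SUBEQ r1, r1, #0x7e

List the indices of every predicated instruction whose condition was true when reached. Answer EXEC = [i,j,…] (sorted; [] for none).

0: ✓ CMP  NZCV=1010
1: ✓ SUBLT  r2←0xf4
2: ✓ MOVLE  r1←0x70
3: · MOVGE
4: ✓ CMP  NZCV=0000
5: ✓ MOVPL  r2←0x0d
6: ✓ MOVVC  r2←0xf0
7: ✓ CMP  NZCV=1001
8: ✓ SUBGT  r1←0x7e
9: · SUBCS
10: · SUBEQ

EXEC = [1,2,5,6,8]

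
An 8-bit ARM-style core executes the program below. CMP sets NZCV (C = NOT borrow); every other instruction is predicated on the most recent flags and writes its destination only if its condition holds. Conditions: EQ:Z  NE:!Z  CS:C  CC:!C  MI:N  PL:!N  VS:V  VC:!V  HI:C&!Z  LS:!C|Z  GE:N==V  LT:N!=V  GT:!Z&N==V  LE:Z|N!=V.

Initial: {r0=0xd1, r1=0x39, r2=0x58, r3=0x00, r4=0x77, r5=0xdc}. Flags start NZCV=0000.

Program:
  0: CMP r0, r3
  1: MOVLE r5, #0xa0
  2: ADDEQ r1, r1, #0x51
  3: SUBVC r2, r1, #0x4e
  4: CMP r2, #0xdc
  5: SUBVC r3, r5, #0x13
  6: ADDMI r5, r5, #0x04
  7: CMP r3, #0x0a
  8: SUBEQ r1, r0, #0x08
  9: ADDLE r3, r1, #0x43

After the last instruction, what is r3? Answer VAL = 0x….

[0] flags=1010 → (cmp)
[1] flags=1010 LE?T → r5=0xa0
[2] flags=1010 EQ?F → skip
[3] flags=1010 VC?T → r2=0xeb
[4] flags=0010 → (cmp)
[5] flags=0010 VC?T → r3=0x8d
[6] flags=0010 MI?F → skip
[7] flags=1010 → (cmp)
[8] flags=1010 EQ?F → skip
[9] flags=1010 LE?T → r3=0x7c

VAL = 0x7c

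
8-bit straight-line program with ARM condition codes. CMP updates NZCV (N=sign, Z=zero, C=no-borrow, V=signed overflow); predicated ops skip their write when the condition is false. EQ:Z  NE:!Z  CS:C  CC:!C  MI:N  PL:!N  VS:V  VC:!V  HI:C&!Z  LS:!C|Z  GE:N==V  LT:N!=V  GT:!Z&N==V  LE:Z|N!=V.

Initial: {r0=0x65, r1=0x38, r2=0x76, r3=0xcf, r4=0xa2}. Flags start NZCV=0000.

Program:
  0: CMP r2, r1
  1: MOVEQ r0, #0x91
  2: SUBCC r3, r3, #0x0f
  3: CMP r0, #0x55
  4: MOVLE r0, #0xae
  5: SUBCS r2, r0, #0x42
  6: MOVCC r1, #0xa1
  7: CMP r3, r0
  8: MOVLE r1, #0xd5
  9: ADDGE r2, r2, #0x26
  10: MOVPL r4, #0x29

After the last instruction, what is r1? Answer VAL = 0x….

VAL = 0xd5

0: ✓ CMP  NZCV=0010
1: · MOVEQ
2: · SUBCC
3: ✓ CMP  NZCV=0010
4: · MOVLE
5: ✓ SUBCS  r2←0x23
6: · MOVCC
7: ✓ CMP  NZCV=0011
8: ✓ MOVLE  r1←0xd5
9: · ADDGE
10: ✓ MOVPL  r4←0x29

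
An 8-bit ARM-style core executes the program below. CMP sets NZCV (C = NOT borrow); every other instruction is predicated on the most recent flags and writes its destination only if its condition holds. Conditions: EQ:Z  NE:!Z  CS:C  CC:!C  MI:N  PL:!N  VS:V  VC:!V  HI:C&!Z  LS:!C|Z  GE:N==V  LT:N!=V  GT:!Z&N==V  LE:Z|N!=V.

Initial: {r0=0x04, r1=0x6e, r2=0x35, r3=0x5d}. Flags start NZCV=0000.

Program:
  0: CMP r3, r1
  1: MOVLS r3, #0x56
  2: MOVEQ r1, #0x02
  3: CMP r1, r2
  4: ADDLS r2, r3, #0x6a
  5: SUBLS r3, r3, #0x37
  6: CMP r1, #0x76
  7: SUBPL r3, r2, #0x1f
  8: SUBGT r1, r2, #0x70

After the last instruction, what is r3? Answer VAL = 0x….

VAL = 0x56

0: ✓ CMP  NZCV=1000
1: ✓ MOVLS  r3←0x56
2: · MOVEQ
3: ✓ CMP  NZCV=0010
4: · ADDLS
5: · SUBLS
6: ✓ CMP  NZCV=1000
7: · SUBPL
8: · SUBGT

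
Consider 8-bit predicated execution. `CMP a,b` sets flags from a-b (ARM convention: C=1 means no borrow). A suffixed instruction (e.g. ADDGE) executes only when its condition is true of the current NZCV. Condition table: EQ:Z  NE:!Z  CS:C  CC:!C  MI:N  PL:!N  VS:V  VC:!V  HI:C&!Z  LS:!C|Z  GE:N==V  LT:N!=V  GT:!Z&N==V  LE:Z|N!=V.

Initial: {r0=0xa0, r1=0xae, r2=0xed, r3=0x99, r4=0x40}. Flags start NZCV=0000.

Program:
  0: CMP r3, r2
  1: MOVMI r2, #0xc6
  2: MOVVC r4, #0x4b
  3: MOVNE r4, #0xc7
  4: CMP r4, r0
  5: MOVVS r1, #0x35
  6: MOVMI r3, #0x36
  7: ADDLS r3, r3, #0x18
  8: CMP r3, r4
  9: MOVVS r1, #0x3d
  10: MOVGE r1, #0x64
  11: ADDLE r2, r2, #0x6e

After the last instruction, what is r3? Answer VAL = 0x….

[0] flags=1000 → (cmp)
[1] flags=1000 MI?T → r2=0xc6
[2] flags=1000 VC?T → r4=0x4b
[3] flags=1000 NE?T → r4=0xc7
[4] flags=0010 → (cmp)
[5] flags=0010 VS?F → skip
[6] flags=0010 MI?F → skip
[7] flags=0010 LS?F → skip
[8] flags=1000 → (cmp)
[9] flags=1000 VS?F → skip
[10] flags=1000 GE?F → skip
[11] flags=1000 LE?T → r2=0x34

VAL = 0x99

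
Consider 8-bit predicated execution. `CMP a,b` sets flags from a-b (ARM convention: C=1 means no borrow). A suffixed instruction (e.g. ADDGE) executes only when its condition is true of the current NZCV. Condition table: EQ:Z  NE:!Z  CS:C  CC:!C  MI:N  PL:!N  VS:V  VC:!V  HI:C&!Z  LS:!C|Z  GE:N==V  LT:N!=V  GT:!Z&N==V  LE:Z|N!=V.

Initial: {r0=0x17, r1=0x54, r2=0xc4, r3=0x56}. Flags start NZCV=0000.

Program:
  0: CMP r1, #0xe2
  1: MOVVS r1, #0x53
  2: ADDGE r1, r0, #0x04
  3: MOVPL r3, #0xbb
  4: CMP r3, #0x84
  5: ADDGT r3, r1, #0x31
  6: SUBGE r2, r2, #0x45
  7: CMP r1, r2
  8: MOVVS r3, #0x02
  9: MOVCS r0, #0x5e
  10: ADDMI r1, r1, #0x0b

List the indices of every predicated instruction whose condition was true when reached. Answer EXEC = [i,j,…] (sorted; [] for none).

0: ✓ CMP  NZCV=0000
1: · MOVVS
2: ✓ ADDGE  r1←0x1b
3: ✓ MOVPL  r3←0xbb
4: ✓ CMP  NZCV=0010
5: ✓ ADDGT  r3←0x4c
6: ✓ SUBGE  r2←0x7f
7: ✓ CMP  NZCV=1000
8: · MOVVS
9: · MOVCS
10: ✓ ADDMI  r1←0x26

EXEC = [2,3,5,6,10]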